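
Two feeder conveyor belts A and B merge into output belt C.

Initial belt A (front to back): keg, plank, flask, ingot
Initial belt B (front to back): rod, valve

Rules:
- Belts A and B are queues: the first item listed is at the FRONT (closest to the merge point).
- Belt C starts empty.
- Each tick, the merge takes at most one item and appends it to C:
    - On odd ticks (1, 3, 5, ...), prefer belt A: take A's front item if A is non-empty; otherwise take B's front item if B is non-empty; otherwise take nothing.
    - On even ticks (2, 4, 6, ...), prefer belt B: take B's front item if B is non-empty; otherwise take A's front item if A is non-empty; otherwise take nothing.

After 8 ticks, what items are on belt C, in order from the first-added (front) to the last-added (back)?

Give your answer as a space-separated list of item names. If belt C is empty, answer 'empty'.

Tick 1: prefer A, take keg from A; A=[plank,flask,ingot] B=[rod,valve] C=[keg]
Tick 2: prefer B, take rod from B; A=[plank,flask,ingot] B=[valve] C=[keg,rod]
Tick 3: prefer A, take plank from A; A=[flask,ingot] B=[valve] C=[keg,rod,plank]
Tick 4: prefer B, take valve from B; A=[flask,ingot] B=[-] C=[keg,rod,plank,valve]
Tick 5: prefer A, take flask from A; A=[ingot] B=[-] C=[keg,rod,plank,valve,flask]
Tick 6: prefer B, take ingot from A; A=[-] B=[-] C=[keg,rod,plank,valve,flask,ingot]
Tick 7: prefer A, both empty, nothing taken; A=[-] B=[-] C=[keg,rod,plank,valve,flask,ingot]
Tick 8: prefer B, both empty, nothing taken; A=[-] B=[-] C=[keg,rod,plank,valve,flask,ingot]

Answer: keg rod plank valve flask ingot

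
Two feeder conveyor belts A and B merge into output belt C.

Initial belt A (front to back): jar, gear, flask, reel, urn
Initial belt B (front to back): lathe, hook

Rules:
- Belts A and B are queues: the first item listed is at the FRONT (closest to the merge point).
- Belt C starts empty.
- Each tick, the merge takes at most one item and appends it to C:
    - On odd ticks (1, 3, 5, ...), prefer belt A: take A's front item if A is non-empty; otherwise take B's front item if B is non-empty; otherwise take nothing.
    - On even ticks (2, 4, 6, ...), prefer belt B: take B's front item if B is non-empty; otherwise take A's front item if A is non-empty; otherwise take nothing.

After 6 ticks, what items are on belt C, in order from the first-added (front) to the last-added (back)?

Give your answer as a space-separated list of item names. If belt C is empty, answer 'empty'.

Tick 1: prefer A, take jar from A; A=[gear,flask,reel,urn] B=[lathe,hook] C=[jar]
Tick 2: prefer B, take lathe from B; A=[gear,flask,reel,urn] B=[hook] C=[jar,lathe]
Tick 3: prefer A, take gear from A; A=[flask,reel,urn] B=[hook] C=[jar,lathe,gear]
Tick 4: prefer B, take hook from B; A=[flask,reel,urn] B=[-] C=[jar,lathe,gear,hook]
Tick 5: prefer A, take flask from A; A=[reel,urn] B=[-] C=[jar,lathe,gear,hook,flask]
Tick 6: prefer B, take reel from A; A=[urn] B=[-] C=[jar,lathe,gear,hook,flask,reel]

Answer: jar lathe gear hook flask reel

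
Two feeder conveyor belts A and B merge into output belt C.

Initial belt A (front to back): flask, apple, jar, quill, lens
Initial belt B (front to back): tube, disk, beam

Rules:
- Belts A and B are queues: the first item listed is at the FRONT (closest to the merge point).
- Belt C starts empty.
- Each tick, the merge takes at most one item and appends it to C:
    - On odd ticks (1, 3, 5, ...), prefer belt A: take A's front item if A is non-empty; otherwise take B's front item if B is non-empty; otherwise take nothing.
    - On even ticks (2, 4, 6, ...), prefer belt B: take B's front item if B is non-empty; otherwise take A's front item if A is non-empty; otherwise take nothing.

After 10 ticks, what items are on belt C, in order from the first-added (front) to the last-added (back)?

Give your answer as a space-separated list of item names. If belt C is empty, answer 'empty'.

Answer: flask tube apple disk jar beam quill lens

Derivation:
Tick 1: prefer A, take flask from A; A=[apple,jar,quill,lens] B=[tube,disk,beam] C=[flask]
Tick 2: prefer B, take tube from B; A=[apple,jar,quill,lens] B=[disk,beam] C=[flask,tube]
Tick 3: prefer A, take apple from A; A=[jar,quill,lens] B=[disk,beam] C=[flask,tube,apple]
Tick 4: prefer B, take disk from B; A=[jar,quill,lens] B=[beam] C=[flask,tube,apple,disk]
Tick 5: prefer A, take jar from A; A=[quill,lens] B=[beam] C=[flask,tube,apple,disk,jar]
Tick 6: prefer B, take beam from B; A=[quill,lens] B=[-] C=[flask,tube,apple,disk,jar,beam]
Tick 7: prefer A, take quill from A; A=[lens] B=[-] C=[flask,tube,apple,disk,jar,beam,quill]
Tick 8: prefer B, take lens from A; A=[-] B=[-] C=[flask,tube,apple,disk,jar,beam,quill,lens]
Tick 9: prefer A, both empty, nothing taken; A=[-] B=[-] C=[flask,tube,apple,disk,jar,beam,quill,lens]
Tick 10: prefer B, both empty, nothing taken; A=[-] B=[-] C=[flask,tube,apple,disk,jar,beam,quill,lens]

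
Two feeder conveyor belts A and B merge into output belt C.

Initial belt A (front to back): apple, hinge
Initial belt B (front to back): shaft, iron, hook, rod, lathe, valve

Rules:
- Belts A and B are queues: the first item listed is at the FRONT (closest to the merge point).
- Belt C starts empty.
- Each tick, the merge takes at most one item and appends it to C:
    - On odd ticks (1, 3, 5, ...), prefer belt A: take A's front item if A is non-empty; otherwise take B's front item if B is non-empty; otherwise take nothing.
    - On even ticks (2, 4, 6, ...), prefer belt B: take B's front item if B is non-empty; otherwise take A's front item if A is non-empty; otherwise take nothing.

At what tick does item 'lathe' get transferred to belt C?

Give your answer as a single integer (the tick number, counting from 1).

Tick 1: prefer A, take apple from A; A=[hinge] B=[shaft,iron,hook,rod,lathe,valve] C=[apple]
Tick 2: prefer B, take shaft from B; A=[hinge] B=[iron,hook,rod,lathe,valve] C=[apple,shaft]
Tick 3: prefer A, take hinge from A; A=[-] B=[iron,hook,rod,lathe,valve] C=[apple,shaft,hinge]
Tick 4: prefer B, take iron from B; A=[-] B=[hook,rod,lathe,valve] C=[apple,shaft,hinge,iron]
Tick 5: prefer A, take hook from B; A=[-] B=[rod,lathe,valve] C=[apple,shaft,hinge,iron,hook]
Tick 6: prefer B, take rod from B; A=[-] B=[lathe,valve] C=[apple,shaft,hinge,iron,hook,rod]
Tick 7: prefer A, take lathe from B; A=[-] B=[valve] C=[apple,shaft,hinge,iron,hook,rod,lathe]

Answer: 7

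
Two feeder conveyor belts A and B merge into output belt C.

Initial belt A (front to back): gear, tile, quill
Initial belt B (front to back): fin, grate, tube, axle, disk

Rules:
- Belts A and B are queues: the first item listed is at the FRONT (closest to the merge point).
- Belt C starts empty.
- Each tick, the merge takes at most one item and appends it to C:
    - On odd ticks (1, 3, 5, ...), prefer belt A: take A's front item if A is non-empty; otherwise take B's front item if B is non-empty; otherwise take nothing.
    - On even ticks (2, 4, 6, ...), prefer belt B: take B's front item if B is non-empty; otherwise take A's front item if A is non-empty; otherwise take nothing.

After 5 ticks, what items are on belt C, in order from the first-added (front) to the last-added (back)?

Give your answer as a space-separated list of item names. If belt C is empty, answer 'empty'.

Answer: gear fin tile grate quill

Derivation:
Tick 1: prefer A, take gear from A; A=[tile,quill] B=[fin,grate,tube,axle,disk] C=[gear]
Tick 2: prefer B, take fin from B; A=[tile,quill] B=[grate,tube,axle,disk] C=[gear,fin]
Tick 3: prefer A, take tile from A; A=[quill] B=[grate,tube,axle,disk] C=[gear,fin,tile]
Tick 4: prefer B, take grate from B; A=[quill] B=[tube,axle,disk] C=[gear,fin,tile,grate]
Tick 5: prefer A, take quill from A; A=[-] B=[tube,axle,disk] C=[gear,fin,tile,grate,quill]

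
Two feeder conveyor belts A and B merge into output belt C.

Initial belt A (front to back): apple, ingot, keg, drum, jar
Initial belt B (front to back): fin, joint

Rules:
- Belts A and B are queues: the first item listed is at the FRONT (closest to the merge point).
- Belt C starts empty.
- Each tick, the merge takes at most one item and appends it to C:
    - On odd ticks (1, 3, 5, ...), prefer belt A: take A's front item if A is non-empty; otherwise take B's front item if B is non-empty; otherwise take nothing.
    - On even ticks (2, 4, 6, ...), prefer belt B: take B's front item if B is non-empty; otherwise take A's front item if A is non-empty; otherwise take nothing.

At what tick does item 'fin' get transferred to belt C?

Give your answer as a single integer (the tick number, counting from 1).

Answer: 2

Derivation:
Tick 1: prefer A, take apple from A; A=[ingot,keg,drum,jar] B=[fin,joint] C=[apple]
Tick 2: prefer B, take fin from B; A=[ingot,keg,drum,jar] B=[joint] C=[apple,fin]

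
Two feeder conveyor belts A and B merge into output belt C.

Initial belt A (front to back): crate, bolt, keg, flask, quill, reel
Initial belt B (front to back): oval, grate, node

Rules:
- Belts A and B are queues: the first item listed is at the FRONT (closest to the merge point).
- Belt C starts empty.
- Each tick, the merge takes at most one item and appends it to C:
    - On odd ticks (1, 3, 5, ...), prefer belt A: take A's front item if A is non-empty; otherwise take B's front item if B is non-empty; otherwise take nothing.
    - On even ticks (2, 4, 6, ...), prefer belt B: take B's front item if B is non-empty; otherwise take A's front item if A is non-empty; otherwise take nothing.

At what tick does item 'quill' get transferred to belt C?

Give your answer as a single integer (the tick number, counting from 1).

Tick 1: prefer A, take crate from A; A=[bolt,keg,flask,quill,reel] B=[oval,grate,node] C=[crate]
Tick 2: prefer B, take oval from B; A=[bolt,keg,flask,quill,reel] B=[grate,node] C=[crate,oval]
Tick 3: prefer A, take bolt from A; A=[keg,flask,quill,reel] B=[grate,node] C=[crate,oval,bolt]
Tick 4: prefer B, take grate from B; A=[keg,flask,quill,reel] B=[node] C=[crate,oval,bolt,grate]
Tick 5: prefer A, take keg from A; A=[flask,quill,reel] B=[node] C=[crate,oval,bolt,grate,keg]
Tick 6: prefer B, take node from B; A=[flask,quill,reel] B=[-] C=[crate,oval,bolt,grate,keg,node]
Tick 7: prefer A, take flask from A; A=[quill,reel] B=[-] C=[crate,oval,bolt,grate,keg,node,flask]
Tick 8: prefer B, take quill from A; A=[reel] B=[-] C=[crate,oval,bolt,grate,keg,node,flask,quill]

Answer: 8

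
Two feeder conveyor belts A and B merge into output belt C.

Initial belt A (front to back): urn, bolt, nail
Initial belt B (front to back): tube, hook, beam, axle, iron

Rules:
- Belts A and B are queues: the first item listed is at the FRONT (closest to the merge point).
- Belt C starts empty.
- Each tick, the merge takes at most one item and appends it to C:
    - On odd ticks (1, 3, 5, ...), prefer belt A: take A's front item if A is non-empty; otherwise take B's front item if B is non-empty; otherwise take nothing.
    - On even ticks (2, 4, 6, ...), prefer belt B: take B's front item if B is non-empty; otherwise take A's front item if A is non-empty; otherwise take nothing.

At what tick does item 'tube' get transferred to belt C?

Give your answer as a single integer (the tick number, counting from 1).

Tick 1: prefer A, take urn from A; A=[bolt,nail] B=[tube,hook,beam,axle,iron] C=[urn]
Tick 2: prefer B, take tube from B; A=[bolt,nail] B=[hook,beam,axle,iron] C=[urn,tube]

Answer: 2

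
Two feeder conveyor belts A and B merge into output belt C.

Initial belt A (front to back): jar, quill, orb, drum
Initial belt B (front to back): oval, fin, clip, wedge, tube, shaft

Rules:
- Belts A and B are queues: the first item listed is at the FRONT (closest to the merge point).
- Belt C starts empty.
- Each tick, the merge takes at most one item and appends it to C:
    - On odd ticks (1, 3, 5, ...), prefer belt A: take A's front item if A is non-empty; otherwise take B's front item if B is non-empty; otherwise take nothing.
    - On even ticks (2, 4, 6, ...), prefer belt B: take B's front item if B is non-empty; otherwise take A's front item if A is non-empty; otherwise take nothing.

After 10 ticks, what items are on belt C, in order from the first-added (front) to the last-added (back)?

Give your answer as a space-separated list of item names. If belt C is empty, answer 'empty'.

Answer: jar oval quill fin orb clip drum wedge tube shaft

Derivation:
Tick 1: prefer A, take jar from A; A=[quill,orb,drum] B=[oval,fin,clip,wedge,tube,shaft] C=[jar]
Tick 2: prefer B, take oval from B; A=[quill,orb,drum] B=[fin,clip,wedge,tube,shaft] C=[jar,oval]
Tick 3: prefer A, take quill from A; A=[orb,drum] B=[fin,clip,wedge,tube,shaft] C=[jar,oval,quill]
Tick 4: prefer B, take fin from B; A=[orb,drum] B=[clip,wedge,tube,shaft] C=[jar,oval,quill,fin]
Tick 5: prefer A, take orb from A; A=[drum] B=[clip,wedge,tube,shaft] C=[jar,oval,quill,fin,orb]
Tick 6: prefer B, take clip from B; A=[drum] B=[wedge,tube,shaft] C=[jar,oval,quill,fin,orb,clip]
Tick 7: prefer A, take drum from A; A=[-] B=[wedge,tube,shaft] C=[jar,oval,quill,fin,orb,clip,drum]
Tick 8: prefer B, take wedge from B; A=[-] B=[tube,shaft] C=[jar,oval,quill,fin,orb,clip,drum,wedge]
Tick 9: prefer A, take tube from B; A=[-] B=[shaft] C=[jar,oval,quill,fin,orb,clip,drum,wedge,tube]
Tick 10: prefer B, take shaft from B; A=[-] B=[-] C=[jar,oval,quill,fin,orb,clip,drum,wedge,tube,shaft]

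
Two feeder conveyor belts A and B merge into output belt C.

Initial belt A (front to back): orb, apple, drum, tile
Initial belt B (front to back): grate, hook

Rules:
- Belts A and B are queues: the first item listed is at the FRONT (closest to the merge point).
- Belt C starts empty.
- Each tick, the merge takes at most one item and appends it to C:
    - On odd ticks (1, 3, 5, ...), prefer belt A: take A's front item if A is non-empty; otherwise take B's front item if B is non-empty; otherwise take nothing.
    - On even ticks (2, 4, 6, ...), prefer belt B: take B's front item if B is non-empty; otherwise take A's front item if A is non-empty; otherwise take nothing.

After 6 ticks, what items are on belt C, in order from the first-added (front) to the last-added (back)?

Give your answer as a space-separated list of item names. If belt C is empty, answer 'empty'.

Answer: orb grate apple hook drum tile

Derivation:
Tick 1: prefer A, take orb from A; A=[apple,drum,tile] B=[grate,hook] C=[orb]
Tick 2: prefer B, take grate from B; A=[apple,drum,tile] B=[hook] C=[orb,grate]
Tick 3: prefer A, take apple from A; A=[drum,tile] B=[hook] C=[orb,grate,apple]
Tick 4: prefer B, take hook from B; A=[drum,tile] B=[-] C=[orb,grate,apple,hook]
Tick 5: prefer A, take drum from A; A=[tile] B=[-] C=[orb,grate,apple,hook,drum]
Tick 6: prefer B, take tile from A; A=[-] B=[-] C=[orb,grate,apple,hook,drum,tile]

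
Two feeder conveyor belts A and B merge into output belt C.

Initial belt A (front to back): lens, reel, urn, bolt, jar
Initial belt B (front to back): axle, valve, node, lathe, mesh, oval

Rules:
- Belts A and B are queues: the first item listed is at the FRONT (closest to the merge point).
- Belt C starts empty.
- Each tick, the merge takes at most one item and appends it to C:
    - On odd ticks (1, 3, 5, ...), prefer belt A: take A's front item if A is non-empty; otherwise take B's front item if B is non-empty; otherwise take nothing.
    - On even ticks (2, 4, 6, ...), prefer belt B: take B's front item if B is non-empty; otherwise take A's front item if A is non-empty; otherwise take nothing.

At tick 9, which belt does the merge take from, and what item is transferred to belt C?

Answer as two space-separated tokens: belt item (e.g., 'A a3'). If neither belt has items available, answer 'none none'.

Tick 1: prefer A, take lens from A; A=[reel,urn,bolt,jar] B=[axle,valve,node,lathe,mesh,oval] C=[lens]
Tick 2: prefer B, take axle from B; A=[reel,urn,bolt,jar] B=[valve,node,lathe,mesh,oval] C=[lens,axle]
Tick 3: prefer A, take reel from A; A=[urn,bolt,jar] B=[valve,node,lathe,mesh,oval] C=[lens,axle,reel]
Tick 4: prefer B, take valve from B; A=[urn,bolt,jar] B=[node,lathe,mesh,oval] C=[lens,axle,reel,valve]
Tick 5: prefer A, take urn from A; A=[bolt,jar] B=[node,lathe,mesh,oval] C=[lens,axle,reel,valve,urn]
Tick 6: prefer B, take node from B; A=[bolt,jar] B=[lathe,mesh,oval] C=[lens,axle,reel,valve,urn,node]
Tick 7: prefer A, take bolt from A; A=[jar] B=[lathe,mesh,oval] C=[lens,axle,reel,valve,urn,node,bolt]
Tick 8: prefer B, take lathe from B; A=[jar] B=[mesh,oval] C=[lens,axle,reel,valve,urn,node,bolt,lathe]
Tick 9: prefer A, take jar from A; A=[-] B=[mesh,oval] C=[lens,axle,reel,valve,urn,node,bolt,lathe,jar]

Answer: A jar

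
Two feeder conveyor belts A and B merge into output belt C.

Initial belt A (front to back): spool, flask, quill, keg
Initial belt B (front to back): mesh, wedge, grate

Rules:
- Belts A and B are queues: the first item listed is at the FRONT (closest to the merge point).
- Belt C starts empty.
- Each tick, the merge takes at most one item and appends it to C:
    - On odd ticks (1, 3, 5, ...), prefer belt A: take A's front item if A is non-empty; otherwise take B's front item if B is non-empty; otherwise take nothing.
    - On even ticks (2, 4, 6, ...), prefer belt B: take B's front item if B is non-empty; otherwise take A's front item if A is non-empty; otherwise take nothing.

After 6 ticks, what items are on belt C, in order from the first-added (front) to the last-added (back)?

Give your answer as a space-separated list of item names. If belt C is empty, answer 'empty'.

Tick 1: prefer A, take spool from A; A=[flask,quill,keg] B=[mesh,wedge,grate] C=[spool]
Tick 2: prefer B, take mesh from B; A=[flask,quill,keg] B=[wedge,grate] C=[spool,mesh]
Tick 3: prefer A, take flask from A; A=[quill,keg] B=[wedge,grate] C=[spool,mesh,flask]
Tick 4: prefer B, take wedge from B; A=[quill,keg] B=[grate] C=[spool,mesh,flask,wedge]
Tick 5: prefer A, take quill from A; A=[keg] B=[grate] C=[spool,mesh,flask,wedge,quill]
Tick 6: prefer B, take grate from B; A=[keg] B=[-] C=[spool,mesh,flask,wedge,quill,grate]

Answer: spool mesh flask wedge quill grate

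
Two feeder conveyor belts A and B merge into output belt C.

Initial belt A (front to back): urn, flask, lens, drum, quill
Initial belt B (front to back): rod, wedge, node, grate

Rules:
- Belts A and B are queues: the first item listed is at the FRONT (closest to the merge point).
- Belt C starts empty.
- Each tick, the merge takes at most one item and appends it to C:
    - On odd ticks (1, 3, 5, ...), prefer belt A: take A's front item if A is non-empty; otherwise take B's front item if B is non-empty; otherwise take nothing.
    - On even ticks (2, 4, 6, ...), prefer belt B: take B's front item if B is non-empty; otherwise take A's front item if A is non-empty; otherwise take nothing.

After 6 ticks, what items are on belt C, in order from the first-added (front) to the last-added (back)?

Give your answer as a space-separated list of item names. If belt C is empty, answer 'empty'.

Answer: urn rod flask wedge lens node

Derivation:
Tick 1: prefer A, take urn from A; A=[flask,lens,drum,quill] B=[rod,wedge,node,grate] C=[urn]
Tick 2: prefer B, take rod from B; A=[flask,lens,drum,quill] B=[wedge,node,grate] C=[urn,rod]
Tick 3: prefer A, take flask from A; A=[lens,drum,quill] B=[wedge,node,grate] C=[urn,rod,flask]
Tick 4: prefer B, take wedge from B; A=[lens,drum,quill] B=[node,grate] C=[urn,rod,flask,wedge]
Tick 5: prefer A, take lens from A; A=[drum,quill] B=[node,grate] C=[urn,rod,flask,wedge,lens]
Tick 6: prefer B, take node from B; A=[drum,quill] B=[grate] C=[urn,rod,flask,wedge,lens,node]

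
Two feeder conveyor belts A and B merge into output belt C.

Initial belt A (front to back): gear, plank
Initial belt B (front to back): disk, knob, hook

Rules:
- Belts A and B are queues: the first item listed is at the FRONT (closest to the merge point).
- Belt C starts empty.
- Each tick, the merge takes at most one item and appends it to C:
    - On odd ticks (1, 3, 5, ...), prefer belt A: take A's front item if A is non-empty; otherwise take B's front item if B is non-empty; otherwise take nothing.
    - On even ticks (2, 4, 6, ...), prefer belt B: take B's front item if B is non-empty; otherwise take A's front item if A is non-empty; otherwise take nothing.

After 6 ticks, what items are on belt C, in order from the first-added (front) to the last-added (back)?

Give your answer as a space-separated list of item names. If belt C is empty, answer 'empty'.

Answer: gear disk plank knob hook

Derivation:
Tick 1: prefer A, take gear from A; A=[plank] B=[disk,knob,hook] C=[gear]
Tick 2: prefer B, take disk from B; A=[plank] B=[knob,hook] C=[gear,disk]
Tick 3: prefer A, take plank from A; A=[-] B=[knob,hook] C=[gear,disk,plank]
Tick 4: prefer B, take knob from B; A=[-] B=[hook] C=[gear,disk,plank,knob]
Tick 5: prefer A, take hook from B; A=[-] B=[-] C=[gear,disk,plank,knob,hook]
Tick 6: prefer B, both empty, nothing taken; A=[-] B=[-] C=[gear,disk,plank,knob,hook]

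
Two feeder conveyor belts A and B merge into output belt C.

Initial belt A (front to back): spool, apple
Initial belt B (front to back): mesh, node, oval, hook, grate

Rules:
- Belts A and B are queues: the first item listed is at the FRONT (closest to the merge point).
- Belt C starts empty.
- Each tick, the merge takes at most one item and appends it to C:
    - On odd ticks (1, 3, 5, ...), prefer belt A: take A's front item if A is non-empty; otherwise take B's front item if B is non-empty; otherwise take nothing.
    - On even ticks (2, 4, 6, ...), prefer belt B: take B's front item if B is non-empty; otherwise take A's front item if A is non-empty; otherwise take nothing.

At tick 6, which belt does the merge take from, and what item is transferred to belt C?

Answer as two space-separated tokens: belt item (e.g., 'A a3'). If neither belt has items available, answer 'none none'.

Tick 1: prefer A, take spool from A; A=[apple] B=[mesh,node,oval,hook,grate] C=[spool]
Tick 2: prefer B, take mesh from B; A=[apple] B=[node,oval,hook,grate] C=[spool,mesh]
Tick 3: prefer A, take apple from A; A=[-] B=[node,oval,hook,grate] C=[spool,mesh,apple]
Tick 4: prefer B, take node from B; A=[-] B=[oval,hook,grate] C=[spool,mesh,apple,node]
Tick 5: prefer A, take oval from B; A=[-] B=[hook,grate] C=[spool,mesh,apple,node,oval]
Tick 6: prefer B, take hook from B; A=[-] B=[grate] C=[spool,mesh,apple,node,oval,hook]

Answer: B hook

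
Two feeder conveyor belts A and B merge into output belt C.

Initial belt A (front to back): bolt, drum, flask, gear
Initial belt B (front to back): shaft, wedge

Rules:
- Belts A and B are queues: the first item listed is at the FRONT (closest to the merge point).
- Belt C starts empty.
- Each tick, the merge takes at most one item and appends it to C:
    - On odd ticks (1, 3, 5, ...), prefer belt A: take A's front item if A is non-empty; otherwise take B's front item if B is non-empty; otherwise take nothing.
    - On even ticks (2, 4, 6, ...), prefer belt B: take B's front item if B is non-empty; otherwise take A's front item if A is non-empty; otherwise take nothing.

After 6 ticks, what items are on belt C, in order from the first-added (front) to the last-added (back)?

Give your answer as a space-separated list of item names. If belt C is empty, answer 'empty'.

Tick 1: prefer A, take bolt from A; A=[drum,flask,gear] B=[shaft,wedge] C=[bolt]
Tick 2: prefer B, take shaft from B; A=[drum,flask,gear] B=[wedge] C=[bolt,shaft]
Tick 3: prefer A, take drum from A; A=[flask,gear] B=[wedge] C=[bolt,shaft,drum]
Tick 4: prefer B, take wedge from B; A=[flask,gear] B=[-] C=[bolt,shaft,drum,wedge]
Tick 5: prefer A, take flask from A; A=[gear] B=[-] C=[bolt,shaft,drum,wedge,flask]
Tick 6: prefer B, take gear from A; A=[-] B=[-] C=[bolt,shaft,drum,wedge,flask,gear]

Answer: bolt shaft drum wedge flask gear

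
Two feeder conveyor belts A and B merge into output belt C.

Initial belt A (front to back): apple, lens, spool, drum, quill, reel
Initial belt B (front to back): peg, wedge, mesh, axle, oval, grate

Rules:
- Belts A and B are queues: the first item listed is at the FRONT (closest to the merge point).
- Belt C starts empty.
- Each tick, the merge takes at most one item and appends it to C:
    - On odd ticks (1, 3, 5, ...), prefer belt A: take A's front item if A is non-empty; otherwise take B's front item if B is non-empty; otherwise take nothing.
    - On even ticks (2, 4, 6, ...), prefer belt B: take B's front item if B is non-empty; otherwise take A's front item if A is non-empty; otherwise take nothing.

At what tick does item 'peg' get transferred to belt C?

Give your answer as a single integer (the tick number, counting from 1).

Answer: 2

Derivation:
Tick 1: prefer A, take apple from A; A=[lens,spool,drum,quill,reel] B=[peg,wedge,mesh,axle,oval,grate] C=[apple]
Tick 2: prefer B, take peg from B; A=[lens,spool,drum,quill,reel] B=[wedge,mesh,axle,oval,grate] C=[apple,peg]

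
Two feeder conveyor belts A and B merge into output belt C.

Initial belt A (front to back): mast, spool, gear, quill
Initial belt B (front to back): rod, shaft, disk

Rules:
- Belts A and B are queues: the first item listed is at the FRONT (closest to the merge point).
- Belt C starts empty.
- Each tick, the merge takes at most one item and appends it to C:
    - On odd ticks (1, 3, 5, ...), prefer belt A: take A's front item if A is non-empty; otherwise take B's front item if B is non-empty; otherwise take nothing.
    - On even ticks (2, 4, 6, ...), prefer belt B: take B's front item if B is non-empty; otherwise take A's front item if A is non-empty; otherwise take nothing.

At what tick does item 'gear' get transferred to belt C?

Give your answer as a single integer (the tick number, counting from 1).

Answer: 5

Derivation:
Tick 1: prefer A, take mast from A; A=[spool,gear,quill] B=[rod,shaft,disk] C=[mast]
Tick 2: prefer B, take rod from B; A=[spool,gear,quill] B=[shaft,disk] C=[mast,rod]
Tick 3: prefer A, take spool from A; A=[gear,quill] B=[shaft,disk] C=[mast,rod,spool]
Tick 4: prefer B, take shaft from B; A=[gear,quill] B=[disk] C=[mast,rod,spool,shaft]
Tick 5: prefer A, take gear from A; A=[quill] B=[disk] C=[mast,rod,spool,shaft,gear]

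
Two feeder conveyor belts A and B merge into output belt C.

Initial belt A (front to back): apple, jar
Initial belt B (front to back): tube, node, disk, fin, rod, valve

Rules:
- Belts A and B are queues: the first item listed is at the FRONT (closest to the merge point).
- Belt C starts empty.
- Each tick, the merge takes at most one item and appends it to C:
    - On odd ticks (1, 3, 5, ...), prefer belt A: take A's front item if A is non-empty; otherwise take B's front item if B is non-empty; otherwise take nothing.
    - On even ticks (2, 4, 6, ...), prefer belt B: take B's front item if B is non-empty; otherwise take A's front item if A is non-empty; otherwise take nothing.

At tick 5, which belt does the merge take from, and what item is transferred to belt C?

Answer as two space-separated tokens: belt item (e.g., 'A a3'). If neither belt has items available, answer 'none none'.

Tick 1: prefer A, take apple from A; A=[jar] B=[tube,node,disk,fin,rod,valve] C=[apple]
Tick 2: prefer B, take tube from B; A=[jar] B=[node,disk,fin,rod,valve] C=[apple,tube]
Tick 3: prefer A, take jar from A; A=[-] B=[node,disk,fin,rod,valve] C=[apple,tube,jar]
Tick 4: prefer B, take node from B; A=[-] B=[disk,fin,rod,valve] C=[apple,tube,jar,node]
Tick 5: prefer A, take disk from B; A=[-] B=[fin,rod,valve] C=[apple,tube,jar,node,disk]

Answer: B disk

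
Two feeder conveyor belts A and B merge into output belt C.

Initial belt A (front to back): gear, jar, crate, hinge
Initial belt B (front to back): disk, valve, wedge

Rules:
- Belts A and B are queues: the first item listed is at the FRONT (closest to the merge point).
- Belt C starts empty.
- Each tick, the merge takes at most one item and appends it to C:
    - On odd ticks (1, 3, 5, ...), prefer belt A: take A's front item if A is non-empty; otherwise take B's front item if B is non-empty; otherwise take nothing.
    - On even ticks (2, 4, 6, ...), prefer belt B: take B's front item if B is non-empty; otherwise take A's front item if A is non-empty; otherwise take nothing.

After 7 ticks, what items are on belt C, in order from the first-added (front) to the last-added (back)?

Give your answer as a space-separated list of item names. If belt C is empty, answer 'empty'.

Tick 1: prefer A, take gear from A; A=[jar,crate,hinge] B=[disk,valve,wedge] C=[gear]
Tick 2: prefer B, take disk from B; A=[jar,crate,hinge] B=[valve,wedge] C=[gear,disk]
Tick 3: prefer A, take jar from A; A=[crate,hinge] B=[valve,wedge] C=[gear,disk,jar]
Tick 4: prefer B, take valve from B; A=[crate,hinge] B=[wedge] C=[gear,disk,jar,valve]
Tick 5: prefer A, take crate from A; A=[hinge] B=[wedge] C=[gear,disk,jar,valve,crate]
Tick 6: prefer B, take wedge from B; A=[hinge] B=[-] C=[gear,disk,jar,valve,crate,wedge]
Tick 7: prefer A, take hinge from A; A=[-] B=[-] C=[gear,disk,jar,valve,crate,wedge,hinge]

Answer: gear disk jar valve crate wedge hinge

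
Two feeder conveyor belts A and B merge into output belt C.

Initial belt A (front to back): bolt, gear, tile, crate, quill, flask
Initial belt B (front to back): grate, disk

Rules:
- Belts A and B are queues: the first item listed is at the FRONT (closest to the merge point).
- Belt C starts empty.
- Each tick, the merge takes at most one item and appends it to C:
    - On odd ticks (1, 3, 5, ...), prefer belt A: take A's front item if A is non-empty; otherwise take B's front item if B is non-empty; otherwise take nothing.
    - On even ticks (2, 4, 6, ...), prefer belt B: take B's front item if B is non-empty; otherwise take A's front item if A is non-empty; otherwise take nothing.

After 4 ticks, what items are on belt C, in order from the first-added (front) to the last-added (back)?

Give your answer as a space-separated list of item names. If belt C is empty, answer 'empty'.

Tick 1: prefer A, take bolt from A; A=[gear,tile,crate,quill,flask] B=[grate,disk] C=[bolt]
Tick 2: prefer B, take grate from B; A=[gear,tile,crate,quill,flask] B=[disk] C=[bolt,grate]
Tick 3: prefer A, take gear from A; A=[tile,crate,quill,flask] B=[disk] C=[bolt,grate,gear]
Tick 4: prefer B, take disk from B; A=[tile,crate,quill,flask] B=[-] C=[bolt,grate,gear,disk]

Answer: bolt grate gear disk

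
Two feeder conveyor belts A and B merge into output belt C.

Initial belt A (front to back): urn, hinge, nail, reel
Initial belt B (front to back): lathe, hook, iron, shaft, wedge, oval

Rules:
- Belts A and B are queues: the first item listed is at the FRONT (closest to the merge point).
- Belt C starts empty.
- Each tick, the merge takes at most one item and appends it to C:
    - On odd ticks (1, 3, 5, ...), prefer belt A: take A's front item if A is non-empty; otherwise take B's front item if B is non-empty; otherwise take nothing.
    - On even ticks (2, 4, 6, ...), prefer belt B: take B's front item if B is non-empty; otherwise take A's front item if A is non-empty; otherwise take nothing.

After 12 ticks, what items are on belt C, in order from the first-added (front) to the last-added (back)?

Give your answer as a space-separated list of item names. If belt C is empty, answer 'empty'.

Answer: urn lathe hinge hook nail iron reel shaft wedge oval

Derivation:
Tick 1: prefer A, take urn from A; A=[hinge,nail,reel] B=[lathe,hook,iron,shaft,wedge,oval] C=[urn]
Tick 2: prefer B, take lathe from B; A=[hinge,nail,reel] B=[hook,iron,shaft,wedge,oval] C=[urn,lathe]
Tick 3: prefer A, take hinge from A; A=[nail,reel] B=[hook,iron,shaft,wedge,oval] C=[urn,lathe,hinge]
Tick 4: prefer B, take hook from B; A=[nail,reel] B=[iron,shaft,wedge,oval] C=[urn,lathe,hinge,hook]
Tick 5: prefer A, take nail from A; A=[reel] B=[iron,shaft,wedge,oval] C=[urn,lathe,hinge,hook,nail]
Tick 6: prefer B, take iron from B; A=[reel] B=[shaft,wedge,oval] C=[urn,lathe,hinge,hook,nail,iron]
Tick 7: prefer A, take reel from A; A=[-] B=[shaft,wedge,oval] C=[urn,lathe,hinge,hook,nail,iron,reel]
Tick 8: prefer B, take shaft from B; A=[-] B=[wedge,oval] C=[urn,lathe,hinge,hook,nail,iron,reel,shaft]
Tick 9: prefer A, take wedge from B; A=[-] B=[oval] C=[urn,lathe,hinge,hook,nail,iron,reel,shaft,wedge]
Tick 10: prefer B, take oval from B; A=[-] B=[-] C=[urn,lathe,hinge,hook,nail,iron,reel,shaft,wedge,oval]
Tick 11: prefer A, both empty, nothing taken; A=[-] B=[-] C=[urn,lathe,hinge,hook,nail,iron,reel,shaft,wedge,oval]
Tick 12: prefer B, both empty, nothing taken; A=[-] B=[-] C=[urn,lathe,hinge,hook,nail,iron,reel,shaft,wedge,oval]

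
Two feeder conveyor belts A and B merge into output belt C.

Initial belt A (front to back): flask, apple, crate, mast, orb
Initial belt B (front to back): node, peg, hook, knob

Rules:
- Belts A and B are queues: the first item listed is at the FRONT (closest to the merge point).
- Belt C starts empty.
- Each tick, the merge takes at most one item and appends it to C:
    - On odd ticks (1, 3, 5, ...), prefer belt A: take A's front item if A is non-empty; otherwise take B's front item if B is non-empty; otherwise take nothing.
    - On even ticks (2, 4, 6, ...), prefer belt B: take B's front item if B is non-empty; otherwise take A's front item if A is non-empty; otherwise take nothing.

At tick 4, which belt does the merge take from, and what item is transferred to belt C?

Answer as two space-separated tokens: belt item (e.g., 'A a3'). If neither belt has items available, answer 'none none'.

Tick 1: prefer A, take flask from A; A=[apple,crate,mast,orb] B=[node,peg,hook,knob] C=[flask]
Tick 2: prefer B, take node from B; A=[apple,crate,mast,orb] B=[peg,hook,knob] C=[flask,node]
Tick 3: prefer A, take apple from A; A=[crate,mast,orb] B=[peg,hook,knob] C=[flask,node,apple]
Tick 4: prefer B, take peg from B; A=[crate,mast,orb] B=[hook,knob] C=[flask,node,apple,peg]

Answer: B peg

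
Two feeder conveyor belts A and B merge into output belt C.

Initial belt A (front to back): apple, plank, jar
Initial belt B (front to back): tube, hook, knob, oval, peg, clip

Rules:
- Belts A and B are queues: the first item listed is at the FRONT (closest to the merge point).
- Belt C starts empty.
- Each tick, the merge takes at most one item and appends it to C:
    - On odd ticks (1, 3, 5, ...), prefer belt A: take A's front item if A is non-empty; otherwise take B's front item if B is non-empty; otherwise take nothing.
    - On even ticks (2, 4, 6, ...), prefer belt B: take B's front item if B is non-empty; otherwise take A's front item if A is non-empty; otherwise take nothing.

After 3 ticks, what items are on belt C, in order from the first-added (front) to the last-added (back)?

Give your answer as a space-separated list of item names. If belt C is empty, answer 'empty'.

Tick 1: prefer A, take apple from A; A=[plank,jar] B=[tube,hook,knob,oval,peg,clip] C=[apple]
Tick 2: prefer B, take tube from B; A=[plank,jar] B=[hook,knob,oval,peg,clip] C=[apple,tube]
Tick 3: prefer A, take plank from A; A=[jar] B=[hook,knob,oval,peg,clip] C=[apple,tube,plank]

Answer: apple tube plank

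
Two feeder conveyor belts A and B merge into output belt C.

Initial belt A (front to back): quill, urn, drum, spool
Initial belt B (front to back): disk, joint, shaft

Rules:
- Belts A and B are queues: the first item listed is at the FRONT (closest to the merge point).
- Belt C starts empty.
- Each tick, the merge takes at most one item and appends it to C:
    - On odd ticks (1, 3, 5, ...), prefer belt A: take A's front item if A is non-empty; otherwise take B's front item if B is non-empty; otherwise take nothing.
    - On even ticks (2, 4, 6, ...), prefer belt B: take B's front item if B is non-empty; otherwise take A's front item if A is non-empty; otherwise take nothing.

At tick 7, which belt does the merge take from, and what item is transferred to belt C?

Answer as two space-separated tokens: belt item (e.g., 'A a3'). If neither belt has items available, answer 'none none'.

Tick 1: prefer A, take quill from A; A=[urn,drum,spool] B=[disk,joint,shaft] C=[quill]
Tick 2: prefer B, take disk from B; A=[urn,drum,spool] B=[joint,shaft] C=[quill,disk]
Tick 3: prefer A, take urn from A; A=[drum,spool] B=[joint,shaft] C=[quill,disk,urn]
Tick 4: prefer B, take joint from B; A=[drum,spool] B=[shaft] C=[quill,disk,urn,joint]
Tick 5: prefer A, take drum from A; A=[spool] B=[shaft] C=[quill,disk,urn,joint,drum]
Tick 6: prefer B, take shaft from B; A=[spool] B=[-] C=[quill,disk,urn,joint,drum,shaft]
Tick 7: prefer A, take spool from A; A=[-] B=[-] C=[quill,disk,urn,joint,drum,shaft,spool]

Answer: A spool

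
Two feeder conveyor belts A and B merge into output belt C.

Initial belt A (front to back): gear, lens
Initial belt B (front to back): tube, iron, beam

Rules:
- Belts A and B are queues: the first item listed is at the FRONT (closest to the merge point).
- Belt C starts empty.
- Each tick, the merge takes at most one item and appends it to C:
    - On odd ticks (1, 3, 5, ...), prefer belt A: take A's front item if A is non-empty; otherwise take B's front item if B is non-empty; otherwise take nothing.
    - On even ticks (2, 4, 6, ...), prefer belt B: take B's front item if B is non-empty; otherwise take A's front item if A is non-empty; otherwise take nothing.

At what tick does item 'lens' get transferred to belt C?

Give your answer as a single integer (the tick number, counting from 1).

Answer: 3

Derivation:
Tick 1: prefer A, take gear from A; A=[lens] B=[tube,iron,beam] C=[gear]
Tick 2: prefer B, take tube from B; A=[lens] B=[iron,beam] C=[gear,tube]
Tick 3: prefer A, take lens from A; A=[-] B=[iron,beam] C=[gear,tube,lens]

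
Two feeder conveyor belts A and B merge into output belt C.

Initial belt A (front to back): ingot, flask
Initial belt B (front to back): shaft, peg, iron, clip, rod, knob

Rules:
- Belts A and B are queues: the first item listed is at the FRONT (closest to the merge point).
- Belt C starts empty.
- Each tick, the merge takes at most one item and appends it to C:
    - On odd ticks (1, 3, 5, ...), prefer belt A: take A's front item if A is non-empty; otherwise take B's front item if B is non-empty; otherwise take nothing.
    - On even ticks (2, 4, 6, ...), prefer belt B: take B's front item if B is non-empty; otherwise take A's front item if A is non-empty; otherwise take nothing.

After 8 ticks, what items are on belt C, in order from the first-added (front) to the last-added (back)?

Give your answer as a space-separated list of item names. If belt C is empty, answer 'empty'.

Answer: ingot shaft flask peg iron clip rod knob

Derivation:
Tick 1: prefer A, take ingot from A; A=[flask] B=[shaft,peg,iron,clip,rod,knob] C=[ingot]
Tick 2: prefer B, take shaft from B; A=[flask] B=[peg,iron,clip,rod,knob] C=[ingot,shaft]
Tick 3: prefer A, take flask from A; A=[-] B=[peg,iron,clip,rod,knob] C=[ingot,shaft,flask]
Tick 4: prefer B, take peg from B; A=[-] B=[iron,clip,rod,knob] C=[ingot,shaft,flask,peg]
Tick 5: prefer A, take iron from B; A=[-] B=[clip,rod,knob] C=[ingot,shaft,flask,peg,iron]
Tick 6: prefer B, take clip from B; A=[-] B=[rod,knob] C=[ingot,shaft,flask,peg,iron,clip]
Tick 7: prefer A, take rod from B; A=[-] B=[knob] C=[ingot,shaft,flask,peg,iron,clip,rod]
Tick 8: prefer B, take knob from B; A=[-] B=[-] C=[ingot,shaft,flask,peg,iron,clip,rod,knob]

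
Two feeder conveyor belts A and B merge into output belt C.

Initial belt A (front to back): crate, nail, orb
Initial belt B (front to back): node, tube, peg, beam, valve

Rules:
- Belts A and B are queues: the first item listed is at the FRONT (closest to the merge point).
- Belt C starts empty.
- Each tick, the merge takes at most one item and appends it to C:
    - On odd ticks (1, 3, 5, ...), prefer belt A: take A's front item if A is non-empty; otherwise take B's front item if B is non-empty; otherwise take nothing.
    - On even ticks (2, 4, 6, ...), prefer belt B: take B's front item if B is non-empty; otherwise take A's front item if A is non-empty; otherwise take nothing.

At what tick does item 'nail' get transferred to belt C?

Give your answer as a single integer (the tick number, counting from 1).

Tick 1: prefer A, take crate from A; A=[nail,orb] B=[node,tube,peg,beam,valve] C=[crate]
Tick 2: prefer B, take node from B; A=[nail,orb] B=[tube,peg,beam,valve] C=[crate,node]
Tick 3: prefer A, take nail from A; A=[orb] B=[tube,peg,beam,valve] C=[crate,node,nail]

Answer: 3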